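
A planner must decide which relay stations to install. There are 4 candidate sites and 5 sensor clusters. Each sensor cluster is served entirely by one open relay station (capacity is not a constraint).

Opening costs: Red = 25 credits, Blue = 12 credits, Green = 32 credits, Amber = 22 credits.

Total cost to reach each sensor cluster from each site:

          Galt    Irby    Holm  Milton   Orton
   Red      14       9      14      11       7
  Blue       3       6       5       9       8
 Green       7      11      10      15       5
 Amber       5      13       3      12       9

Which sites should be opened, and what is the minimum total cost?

For any fixed open set, each sensor cluster goes to its cheapest open site; total = fixed + service.
{Blue}: Galt→Blue 3, Irby→Blue 6, Holm→Blue 5, Milton→Blue 9, Orton→Blue 8. Service 31; fixed 12; total 43.
{Blue, Amber}: service 29 + fixed 34 = 63
{Amber}: service 42 + fixed 22 = 64
{Red, Blue, Green, Amber}: service 26 + fixed 91 = 117
No other subset beats 43.

Open Blue only; minimum total cost 43.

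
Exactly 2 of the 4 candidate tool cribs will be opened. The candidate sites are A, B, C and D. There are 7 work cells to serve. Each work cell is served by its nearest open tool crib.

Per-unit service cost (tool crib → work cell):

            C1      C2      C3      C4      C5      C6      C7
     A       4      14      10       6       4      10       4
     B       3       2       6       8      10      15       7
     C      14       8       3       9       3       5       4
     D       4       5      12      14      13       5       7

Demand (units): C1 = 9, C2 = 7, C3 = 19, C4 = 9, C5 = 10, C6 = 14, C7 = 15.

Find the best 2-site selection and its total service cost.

With exactly 2 open, each work cell uses its cheapest among the chosen.
{B, C}: C1→B 3·9=27, C2→B 2·7=14, C3→C 3·19=57, C4→B 8·9=72, C5→C 3·10=30, C6→C 5·14=70, C7→C 4·15=60. Service cost 330.
{A, C}: service cost 363
{C, D}: service cost 369
Among all 6 size-2 choices, {B, C} is lowest.

Choose B and C; total service cost 330.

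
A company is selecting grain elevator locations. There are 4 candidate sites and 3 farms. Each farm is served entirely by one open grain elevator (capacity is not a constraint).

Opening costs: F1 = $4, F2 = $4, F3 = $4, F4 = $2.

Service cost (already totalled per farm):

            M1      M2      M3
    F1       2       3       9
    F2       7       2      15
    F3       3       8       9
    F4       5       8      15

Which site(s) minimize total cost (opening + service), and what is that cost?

Open F1 only; minimum total cost 18.

For any fixed open set, each farm goes to its cheapest open site; total = fixed + service.
{F1}: M1→F1 2, M2→F1 3, M3→F1 9. Service 14; fixed 4; total 18.
{F1, F4}: service 14 + fixed 6 = 20
{F1, F2}: M1→F1 2, M2→F2 2, M3→F1 9. Service 13; fixed 8; total 21.
{F1, F2, F3, F4}: M1→F1 2, M2→F2 2, M3→F1 9. Service 13; fixed 14; total 27.
No other subset beats 18.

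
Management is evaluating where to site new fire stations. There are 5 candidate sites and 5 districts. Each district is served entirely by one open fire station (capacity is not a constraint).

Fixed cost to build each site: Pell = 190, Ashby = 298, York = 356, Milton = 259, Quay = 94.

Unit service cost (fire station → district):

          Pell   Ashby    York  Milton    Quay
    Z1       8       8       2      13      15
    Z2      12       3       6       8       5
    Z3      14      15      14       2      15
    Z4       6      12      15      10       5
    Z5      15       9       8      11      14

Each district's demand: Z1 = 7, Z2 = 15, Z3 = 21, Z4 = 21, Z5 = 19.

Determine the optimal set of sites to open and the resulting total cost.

For any fixed open set, each district goes to its cheapest open site; total = fixed + service.
{Milton, Quay}: Z1→Milton 13·7=91, Z2→Quay 5·15=75, Z3→Milton 2·21=42, Z4→Quay 5·21=105, Z5→Milton 11·19=209. Service 522; fixed 353; total 875.
{Milton}: Z1→Milton 13·7=91, Z2→Milton 8·15=120, Z3→Milton 2·21=42, Z4→Milton 10·21=210, Z5→Milton 11·19=209. Service 672; fixed 259; total 931.
{Quay}: service 866 + fixed 94 = 960
{Pell, Ashby, York, Milton, Quay}: service 358 + fixed 1197 = 1555
No other subset beats 875.

Open Milton and Quay; minimum total cost 875.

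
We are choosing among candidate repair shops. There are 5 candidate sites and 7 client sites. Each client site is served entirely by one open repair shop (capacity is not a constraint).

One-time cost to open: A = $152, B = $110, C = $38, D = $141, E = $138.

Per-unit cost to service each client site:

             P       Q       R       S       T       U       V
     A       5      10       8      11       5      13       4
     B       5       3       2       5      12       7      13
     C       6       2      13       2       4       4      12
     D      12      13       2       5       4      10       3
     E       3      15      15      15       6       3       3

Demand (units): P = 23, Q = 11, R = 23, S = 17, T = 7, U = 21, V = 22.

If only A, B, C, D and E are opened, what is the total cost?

Each client site is assigned to its cheapest site among the open ones.
{A, B, C, D, E}: P→E 3·23=69, Q→C 2·11=22, R→B 2·23=46, S→C 2·17=34, T→C 4·7=28, U→E 3·21=63, V→D 3·22=66. Service 328; fixed 579; total 907.

Total cost: 907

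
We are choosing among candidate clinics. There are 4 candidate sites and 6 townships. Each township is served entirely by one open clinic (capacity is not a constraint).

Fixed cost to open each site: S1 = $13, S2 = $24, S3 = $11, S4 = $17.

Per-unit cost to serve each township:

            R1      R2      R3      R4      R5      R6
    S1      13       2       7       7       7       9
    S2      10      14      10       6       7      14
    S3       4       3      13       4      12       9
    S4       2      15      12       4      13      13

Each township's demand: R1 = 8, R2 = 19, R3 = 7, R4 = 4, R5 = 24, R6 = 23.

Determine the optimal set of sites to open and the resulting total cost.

Open S1 and S4; minimum total cost 524.

For any fixed open set, each township goes to its cheapest open site; total = fixed + service.
{S1, S4}: R1→S4 2·8=16, R2→S1 2·19=38, R3→S1 7·7=49, R4→S4 4·4=16, R5→S1 7·24=168, R6→S1 9·23=207. Service 494; fixed 30; total 524.
{S1, S3}: R1→S3 4·8=32, R2→S1 2·19=38, R3→S1 7·7=49, R4→S3 4·4=16, R5→S1 7·24=168, R6→S1 9·23=207. Service 510; fixed 24; total 534.
{S1, S3, S4}: service 494 + fixed 41 = 535
{S1, S2, S3, S4}: R1→S4 2·8=16, R2→S1 2·19=38, R3→S1 7·7=49, R4→S3 4·4=16, R5→S1 7·24=168, R6→S1 9·23=207. Service 494; fixed 65; total 559.
No other subset beats 524.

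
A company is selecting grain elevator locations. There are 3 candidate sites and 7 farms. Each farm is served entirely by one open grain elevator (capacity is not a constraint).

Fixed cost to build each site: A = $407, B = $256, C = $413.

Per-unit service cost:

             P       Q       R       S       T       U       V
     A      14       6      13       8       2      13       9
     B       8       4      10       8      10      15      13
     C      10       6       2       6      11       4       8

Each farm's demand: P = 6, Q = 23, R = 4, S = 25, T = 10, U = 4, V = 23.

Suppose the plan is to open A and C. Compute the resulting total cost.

Each farm is assigned to its cheapest site among the open ones.
{A, C}: P→C 10·6=60, Q→A 6·23=138, R→C 2·4=8, S→C 6·25=150, T→A 2·10=20, U→C 4·4=16, V→C 8·23=184. Service 576; fixed 820; total 1396.

Total cost: 1396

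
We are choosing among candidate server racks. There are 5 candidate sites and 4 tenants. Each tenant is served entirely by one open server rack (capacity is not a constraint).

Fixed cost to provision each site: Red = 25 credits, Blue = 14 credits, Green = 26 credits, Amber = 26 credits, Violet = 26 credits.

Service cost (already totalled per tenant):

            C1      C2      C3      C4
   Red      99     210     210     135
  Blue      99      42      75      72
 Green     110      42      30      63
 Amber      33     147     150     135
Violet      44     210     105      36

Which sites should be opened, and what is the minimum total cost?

For any fixed open set, each tenant goes to its cheapest open site; total = fixed + service.
{Green, Violet}: C1→Violet 44, C2→Green 42, C3→Green 30, C4→Violet 36. Service 152; fixed 52; total 204.
{Blue, Green, Violet}: C1→Violet 44, C2→Blue 42, C3→Green 30, C4→Violet 36. Service 152; fixed 66; total 218.
{Green, Amber, Violet}: service 141 + fixed 78 = 219
{Red, Blue, Green, Amber, Violet}: C1→Amber 33, C2→Blue 42, C3→Green 30, C4→Violet 36. Service 141; fixed 117; total 258.
No other subset beats 204.

Open Green and Violet; minimum total cost 204.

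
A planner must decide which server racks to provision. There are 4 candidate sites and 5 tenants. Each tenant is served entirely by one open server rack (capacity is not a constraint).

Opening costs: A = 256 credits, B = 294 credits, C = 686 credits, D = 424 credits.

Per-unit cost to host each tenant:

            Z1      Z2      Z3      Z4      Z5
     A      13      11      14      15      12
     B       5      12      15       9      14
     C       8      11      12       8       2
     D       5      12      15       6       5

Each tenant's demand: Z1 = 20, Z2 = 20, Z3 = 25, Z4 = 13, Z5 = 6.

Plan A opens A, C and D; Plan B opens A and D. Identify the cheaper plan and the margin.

Plan B is cheaper by 618.

Plan A: {A, C, D}: Z1→D 5·20=100, Z2→A 11·20=220, Z3→C 12·25=300, Z4→D 6·13=78, Z5→C 2·6=12. Service 710; fixed 1366; total 2076.
Plan B: {A, D}: Z1→D 5·20=100, Z2→A 11·20=220, Z3→A 14·25=350, Z4→D 6·13=78, Z5→D 5·6=30. Service 778; fixed 680; total 1458.
Difference: |2076 − 1458| = 618.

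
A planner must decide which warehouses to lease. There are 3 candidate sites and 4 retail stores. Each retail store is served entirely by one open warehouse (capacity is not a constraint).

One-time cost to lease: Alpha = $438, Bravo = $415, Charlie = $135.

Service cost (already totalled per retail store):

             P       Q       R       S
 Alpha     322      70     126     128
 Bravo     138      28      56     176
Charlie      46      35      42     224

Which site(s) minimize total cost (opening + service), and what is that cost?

For any fixed open set, each retail store goes to its cheapest open site; total = fixed + service.
{Charlie}: P→Charlie 46, Q→Charlie 35, R→Charlie 42, S→Charlie 224. Service 347; fixed 135; total 482.
{Bravo}: P→Bravo 138, Q→Bravo 28, R→Bravo 56, S→Bravo 176. Service 398; fixed 415; total 813.
{Alpha, Charlie}: P→Charlie 46, Q→Charlie 35, R→Charlie 42, S→Alpha 128. Service 251; fixed 573; total 824.
{Alpha, Bravo, Charlie}: service 244 + fixed 988 = 1232
No other subset beats 482.

Open Charlie only; minimum total cost 482.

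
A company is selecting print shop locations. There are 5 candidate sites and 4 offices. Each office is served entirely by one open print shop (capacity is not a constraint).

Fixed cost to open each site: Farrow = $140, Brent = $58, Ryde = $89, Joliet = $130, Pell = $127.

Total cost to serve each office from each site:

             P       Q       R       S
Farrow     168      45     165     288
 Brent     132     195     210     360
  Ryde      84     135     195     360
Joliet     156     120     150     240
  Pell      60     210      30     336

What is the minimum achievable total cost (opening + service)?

Minimum total cost: 690

For any fixed open set, each office goes to its cheapest open site; total = fixed + service.
{Farrow, Pell}: P→Pell 60, Q→Farrow 45, R→Pell 30, S→Farrow 288. Service 423; fixed 267; total 690.
{Joliet, Pell}: P→Pell 60, Q→Joliet 120, R→Pell 30, S→Joliet 240. Service 450; fixed 257; total 707.
{Farrow, Brent, Pell}: P→Pell 60, Q→Farrow 45, R→Pell 30, S→Farrow 288. Service 423; fixed 325; total 748.
{Farrow, Brent, Ryde, Joliet, Pell}: service 375 + fixed 544 = 919
No other subset beats 690.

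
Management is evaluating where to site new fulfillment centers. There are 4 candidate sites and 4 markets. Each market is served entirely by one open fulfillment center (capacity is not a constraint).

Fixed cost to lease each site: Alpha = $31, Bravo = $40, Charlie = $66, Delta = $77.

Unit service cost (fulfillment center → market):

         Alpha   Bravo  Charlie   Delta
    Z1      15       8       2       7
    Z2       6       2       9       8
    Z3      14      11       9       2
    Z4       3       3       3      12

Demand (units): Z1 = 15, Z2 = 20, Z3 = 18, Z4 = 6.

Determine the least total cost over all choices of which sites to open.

For any fixed open set, each market goes to its cheapest open site; total = fixed + service.
{Bravo, Charlie, Delta}: Z1→Charlie 2·15=30, Z2→Bravo 2·20=40, Z3→Delta 2·18=36, Z4→Bravo 3·6=18. Service 124; fixed 183; total 307.
{Bravo, Delta}: Z1→Delta 7·15=105, Z2→Bravo 2·20=40, Z3→Delta 2·18=36, Z4→Bravo 3·6=18. Service 199; fixed 117; total 316.
{Alpha, Bravo, Charlie, Delta}: Z1→Charlie 2·15=30, Z2→Bravo 2·20=40, Z3→Delta 2·18=36, Z4→Alpha 3·6=18. Service 124; fixed 214; total 338.
{Alpha}: service 615 + fixed 31 = 646
No other subset beats 307.

Minimum total cost: 307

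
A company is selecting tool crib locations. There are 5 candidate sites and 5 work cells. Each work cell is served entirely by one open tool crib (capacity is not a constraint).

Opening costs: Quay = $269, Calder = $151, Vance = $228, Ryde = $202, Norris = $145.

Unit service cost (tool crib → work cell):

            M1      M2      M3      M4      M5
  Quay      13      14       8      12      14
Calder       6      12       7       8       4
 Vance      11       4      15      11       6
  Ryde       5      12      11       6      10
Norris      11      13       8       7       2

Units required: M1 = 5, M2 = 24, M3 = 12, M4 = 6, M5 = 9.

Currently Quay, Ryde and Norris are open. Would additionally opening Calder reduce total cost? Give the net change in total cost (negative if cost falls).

Current service cost with {Quay, Ryde, Norris}: 463.
Adding Calder: each work cell re-picks its cheapest; new service cost 451, saving 12.
Extra fixed cost: 151. Net change = 151 − 12 = 139.
(Totals: 1079 → 1218.)

No — net change +139 (cost rises by 139).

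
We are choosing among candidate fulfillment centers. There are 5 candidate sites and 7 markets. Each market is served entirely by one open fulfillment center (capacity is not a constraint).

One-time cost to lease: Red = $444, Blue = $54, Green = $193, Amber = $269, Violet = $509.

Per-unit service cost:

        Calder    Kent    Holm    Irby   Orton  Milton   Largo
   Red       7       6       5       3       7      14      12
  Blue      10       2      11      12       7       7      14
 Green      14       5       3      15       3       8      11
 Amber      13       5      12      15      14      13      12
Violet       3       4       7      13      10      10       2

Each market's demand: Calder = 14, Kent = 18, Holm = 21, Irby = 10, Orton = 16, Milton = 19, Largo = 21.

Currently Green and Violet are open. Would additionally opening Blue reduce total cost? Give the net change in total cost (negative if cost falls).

Yes — net change −11 (cost falls by 11).

Current service cost with {Green, Violet}: 549.
Adding Blue: each market re-picks its cheapest; new service cost 484, saving 65.
Extra fixed cost: 54. Net change = 54 − 65 = -11.
(Totals: 1251 → 1240.)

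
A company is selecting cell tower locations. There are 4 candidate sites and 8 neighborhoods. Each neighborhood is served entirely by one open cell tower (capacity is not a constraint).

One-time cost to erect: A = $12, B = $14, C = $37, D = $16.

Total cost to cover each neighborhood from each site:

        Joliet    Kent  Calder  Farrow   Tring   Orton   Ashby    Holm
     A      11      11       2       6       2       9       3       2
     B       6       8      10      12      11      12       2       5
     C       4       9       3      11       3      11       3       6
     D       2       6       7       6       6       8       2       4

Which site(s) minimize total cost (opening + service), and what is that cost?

For any fixed open set, each neighborhood goes to its cheapest open site; total = fixed + service.
{D}: Joliet→D 2, Kent→D 6, Calder→D 7, Farrow→D 6, Tring→D 6, Orton→D 8, Ashby→D 2, Holm→D 4. Service 41; fixed 16; total 57.
{A}: Joliet→A 11, Kent→A 11, Calder→A 2, Farrow→A 6, Tring→A 2, Orton→A 9, Ashby→A 3, Holm→A 2. Service 46; fixed 12; total 58.
{A, D}: Joliet→D 2, Kent→D 6, Calder→A 2, Farrow→A 6, Tring→A 2, Orton→D 8, Ashby→D 2, Holm→A 2. Service 30; fixed 28; total 58.
{A, B, C, D}: Joliet→D 2, Kent→D 6, Calder→A 2, Farrow→A 6, Tring→A 2, Orton→D 8, Ashby→B 2, Holm→A 2. Service 30; fixed 79; total 109.
No other subset beats 57.

Open D only; minimum total cost 57.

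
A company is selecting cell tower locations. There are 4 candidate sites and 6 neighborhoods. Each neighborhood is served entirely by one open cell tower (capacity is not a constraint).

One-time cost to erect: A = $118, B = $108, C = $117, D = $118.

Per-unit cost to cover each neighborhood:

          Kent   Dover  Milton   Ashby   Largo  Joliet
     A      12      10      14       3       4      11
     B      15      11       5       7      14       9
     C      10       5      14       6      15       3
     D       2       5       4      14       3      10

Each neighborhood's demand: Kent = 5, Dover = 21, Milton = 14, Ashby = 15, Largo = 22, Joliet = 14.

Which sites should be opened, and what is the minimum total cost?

Open C and D; minimum total cost 604.

For any fixed open set, each neighborhood goes to its cheapest open site; total = fixed + service.
{C, D}: Kent→D 2·5=10, Dover→C 5·21=105, Milton→D 4·14=56, Ashby→C 6·15=90, Largo→D 3·22=66, Joliet→C 3·14=42. Service 369; fixed 235; total 604.
{A, D}: service 422 + fixed 236 = 658
{A, C, D}: Kent→D 2·5=10, Dover→C 5·21=105, Milton→D 4·14=56, Ashby→A 3·15=45, Largo→D 3·22=66, Joliet→C 3·14=42. Service 324; fixed 353; total 677.
{A, B, C, D}: service 324 + fixed 461 = 785
No other subset beats 604.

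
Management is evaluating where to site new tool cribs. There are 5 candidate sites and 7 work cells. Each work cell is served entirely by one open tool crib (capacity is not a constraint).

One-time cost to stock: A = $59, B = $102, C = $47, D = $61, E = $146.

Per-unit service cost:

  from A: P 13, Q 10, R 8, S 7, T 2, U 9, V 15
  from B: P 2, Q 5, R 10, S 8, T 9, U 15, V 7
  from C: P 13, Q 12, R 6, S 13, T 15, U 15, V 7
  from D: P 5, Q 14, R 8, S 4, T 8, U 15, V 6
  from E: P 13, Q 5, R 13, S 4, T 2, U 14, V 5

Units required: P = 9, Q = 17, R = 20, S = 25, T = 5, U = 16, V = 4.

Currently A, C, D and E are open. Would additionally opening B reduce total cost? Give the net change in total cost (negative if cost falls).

Current service cost with {A, C, D, E}: 524.
Adding B: each work cell re-picks its cheapest; new service cost 497, saving 27.
Extra fixed cost: 102. Net change = 102 − 27 = 75.
(Totals: 837 → 912.)

No — net change +75 (cost rises by 75).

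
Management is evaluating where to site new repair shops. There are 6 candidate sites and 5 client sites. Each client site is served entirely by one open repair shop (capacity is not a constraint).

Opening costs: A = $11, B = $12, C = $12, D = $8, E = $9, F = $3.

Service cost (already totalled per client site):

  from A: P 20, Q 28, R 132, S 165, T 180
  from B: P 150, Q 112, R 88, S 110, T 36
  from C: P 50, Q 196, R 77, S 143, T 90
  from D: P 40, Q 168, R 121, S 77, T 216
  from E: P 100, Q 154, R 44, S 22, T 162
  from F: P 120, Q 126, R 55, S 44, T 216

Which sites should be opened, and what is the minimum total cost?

For any fixed open set, each client site goes to its cheapest open site; total = fixed + service.
{A, B, E}: P→A 20, Q→A 28, R→E 44, S→E 22, T→B 36. Service 150; fixed 32; total 182.
{A, B, E, F}: service 150 + fixed 35 = 185
{A, B, D, E}: service 150 + fixed 40 = 190
{A, B, C, D, E, F}: service 150 + fixed 55 = 205
No other subset beats 182.

Open A, B and E; minimum total cost 182.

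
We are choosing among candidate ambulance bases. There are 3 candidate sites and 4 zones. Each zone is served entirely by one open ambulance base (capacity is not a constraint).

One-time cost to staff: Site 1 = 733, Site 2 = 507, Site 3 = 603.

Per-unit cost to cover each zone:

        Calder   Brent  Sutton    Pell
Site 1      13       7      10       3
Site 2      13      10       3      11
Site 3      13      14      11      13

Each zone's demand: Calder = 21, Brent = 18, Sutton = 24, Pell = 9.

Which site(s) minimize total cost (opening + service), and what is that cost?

Open Site 2 only; minimum total cost 1131.

For any fixed open set, each zone goes to its cheapest open site; total = fixed + service.
{Site 2}: Calder→Site 2 13·21=273, Brent→Site 2 10·18=180, Sutton→Site 2 3·24=72, Pell→Site 2 11·9=99. Service 624; fixed 507; total 1131.
{Site 1}: Calder→Site 1 13·21=273, Brent→Site 1 7·18=126, Sutton→Site 1 10·24=240, Pell→Site 1 3·9=27. Service 666; fixed 733; total 1399.
{Site 3}: service 906 + fixed 603 = 1509
{Site 1, Site 2, Site 3}: service 498 + fixed 1843 = 2341
No other subset beats 1131.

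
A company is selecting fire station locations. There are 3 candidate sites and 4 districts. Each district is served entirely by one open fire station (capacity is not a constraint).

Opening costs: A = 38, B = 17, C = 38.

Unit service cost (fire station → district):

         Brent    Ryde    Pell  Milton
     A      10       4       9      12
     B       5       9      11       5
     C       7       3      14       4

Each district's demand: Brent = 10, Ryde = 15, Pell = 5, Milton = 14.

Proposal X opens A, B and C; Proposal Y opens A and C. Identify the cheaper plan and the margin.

Proposal X: {A, B, C}: Brent→B 5·10=50, Ryde→C 3·15=45, Pell→A 9·5=45, Milton→C 4·14=56. Service 196; fixed 93; total 289.
Proposal Y: {A, C}: Brent→C 7·10=70, Ryde→C 3·15=45, Pell→A 9·5=45, Milton→C 4·14=56. Service 216; fixed 76; total 292.
Difference: |289 − 292| = 3.

Proposal X is cheaper by 3.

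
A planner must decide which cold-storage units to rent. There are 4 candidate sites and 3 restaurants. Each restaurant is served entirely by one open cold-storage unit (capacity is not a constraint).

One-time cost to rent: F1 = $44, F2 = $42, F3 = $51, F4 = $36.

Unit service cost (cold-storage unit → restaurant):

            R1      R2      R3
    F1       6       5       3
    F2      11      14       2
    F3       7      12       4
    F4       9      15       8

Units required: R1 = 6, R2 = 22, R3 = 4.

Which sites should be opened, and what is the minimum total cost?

For any fixed open set, each restaurant goes to its cheapest open site; total = fixed + service.
{F1}: R1→F1 6·6=36, R2→F1 5·22=110, R3→F1 3·4=12. Service 158; fixed 44; total 202.
{F1, F4}: service 158 + fixed 80 = 238
{F1, F2}: R1→F1 6·6=36, R2→F1 5·22=110, R3→F2 2·4=8. Service 154; fixed 86; total 240.
{F1, F2, F3, F4}: R1→F1 6·6=36, R2→F1 5·22=110, R3→F2 2·4=8. Service 154; fixed 173; total 327.
No other subset beats 202.

Open F1 only; minimum total cost 202.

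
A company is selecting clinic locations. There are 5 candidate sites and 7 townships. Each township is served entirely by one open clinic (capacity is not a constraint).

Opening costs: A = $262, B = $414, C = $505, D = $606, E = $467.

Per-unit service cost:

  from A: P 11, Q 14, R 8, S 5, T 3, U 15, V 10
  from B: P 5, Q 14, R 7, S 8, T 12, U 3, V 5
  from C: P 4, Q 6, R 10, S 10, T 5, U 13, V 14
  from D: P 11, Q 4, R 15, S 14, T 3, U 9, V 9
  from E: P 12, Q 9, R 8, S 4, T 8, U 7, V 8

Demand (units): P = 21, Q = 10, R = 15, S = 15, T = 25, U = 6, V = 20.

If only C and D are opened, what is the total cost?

Each township is assigned to its cheapest site among the open ones.
{C, D}: P→C 4·21=84, Q→D 4·10=40, R→C 10·15=150, S→C 10·15=150, T→D 3·25=75, U→D 9·6=54, V→D 9·20=180. Service 733; fixed 1111; total 1844.

Total cost: 1844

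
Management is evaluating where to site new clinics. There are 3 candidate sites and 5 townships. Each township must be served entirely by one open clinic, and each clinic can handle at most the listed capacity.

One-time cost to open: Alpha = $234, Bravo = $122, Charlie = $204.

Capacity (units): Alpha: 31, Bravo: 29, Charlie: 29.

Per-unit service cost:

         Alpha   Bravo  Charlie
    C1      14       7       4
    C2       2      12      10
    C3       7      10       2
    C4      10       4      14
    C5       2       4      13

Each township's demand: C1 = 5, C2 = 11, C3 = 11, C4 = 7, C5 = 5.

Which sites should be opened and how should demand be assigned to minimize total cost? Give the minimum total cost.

Minimum total cost: 526

Open {Bravo, Charlie}: C1→Charlie 4·5=20, C2→Charlie 10·11=110, C3→Charlie 2·11=22, C4→Bravo 4·7=28, C5→Bravo 4·5=20.
Loads: Bravo carries 12/29, Charlie carries 27/29. Service 200; fixed 326; total 526.
Next best feasible plan costs 528.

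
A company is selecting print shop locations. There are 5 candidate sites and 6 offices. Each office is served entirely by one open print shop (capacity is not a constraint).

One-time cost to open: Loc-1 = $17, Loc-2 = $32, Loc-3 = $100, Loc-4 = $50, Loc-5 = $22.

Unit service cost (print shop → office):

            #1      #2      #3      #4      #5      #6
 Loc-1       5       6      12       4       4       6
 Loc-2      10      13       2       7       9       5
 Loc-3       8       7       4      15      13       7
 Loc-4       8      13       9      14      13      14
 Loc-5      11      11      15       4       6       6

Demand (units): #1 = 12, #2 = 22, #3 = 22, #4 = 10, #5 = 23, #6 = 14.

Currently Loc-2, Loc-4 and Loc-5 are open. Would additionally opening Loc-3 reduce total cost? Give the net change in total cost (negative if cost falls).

No — net change +12 (cost rises by 12).

Current service cost with {Loc-2, Loc-4, Loc-5}: 630.
Adding Loc-3: each office re-picks its cheapest; new service cost 542, saving 88.
Extra fixed cost: 100. Net change = 100 − 88 = 12.
(Totals: 734 → 746.)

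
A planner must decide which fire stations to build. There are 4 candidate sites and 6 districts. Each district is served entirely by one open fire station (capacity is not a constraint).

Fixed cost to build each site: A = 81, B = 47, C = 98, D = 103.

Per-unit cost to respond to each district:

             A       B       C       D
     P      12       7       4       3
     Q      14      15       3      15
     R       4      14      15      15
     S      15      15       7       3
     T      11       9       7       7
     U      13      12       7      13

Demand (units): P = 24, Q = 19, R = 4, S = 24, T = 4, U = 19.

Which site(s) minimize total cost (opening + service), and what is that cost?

Open C and D; minimum total cost 623.

For any fixed open set, each district goes to its cheapest open site; total = fixed + service.
{C, D}: P→D 3·24=72, Q→C 3·19=57, R→C 15·4=60, S→D 3·24=72, T→C 7·4=28, U→C 7·19=133. Service 422; fixed 201; total 623.
{C}: service 542 + fixed 98 = 640
{A, C, D}: service 378 + fixed 282 = 660
{A, B, C, D}: P→D 3·24=72, Q→C 3·19=57, R→A 4·4=16, S→D 3·24=72, T→C 7·4=28, U→C 7·19=133. Service 378; fixed 329; total 707.
No other subset beats 623.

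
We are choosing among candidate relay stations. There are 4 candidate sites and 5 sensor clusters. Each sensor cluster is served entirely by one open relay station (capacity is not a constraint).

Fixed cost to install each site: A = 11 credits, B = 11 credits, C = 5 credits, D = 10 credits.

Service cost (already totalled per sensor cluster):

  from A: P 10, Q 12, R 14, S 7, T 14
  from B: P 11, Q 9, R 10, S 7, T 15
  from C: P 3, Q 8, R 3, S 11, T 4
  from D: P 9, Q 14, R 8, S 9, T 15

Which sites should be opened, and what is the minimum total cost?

Open C only; minimum total cost 34.

For any fixed open set, each sensor cluster goes to its cheapest open site; total = fixed + service.
{C}: P→C 3, Q→C 8, R→C 3, S→C 11, T→C 4. Service 29; fixed 5; total 34.
{A, C}: service 25 + fixed 16 = 41
{B, C}: service 25 + fixed 16 = 41
{A, B, C, D}: service 25 + fixed 37 = 62
No other subset beats 34.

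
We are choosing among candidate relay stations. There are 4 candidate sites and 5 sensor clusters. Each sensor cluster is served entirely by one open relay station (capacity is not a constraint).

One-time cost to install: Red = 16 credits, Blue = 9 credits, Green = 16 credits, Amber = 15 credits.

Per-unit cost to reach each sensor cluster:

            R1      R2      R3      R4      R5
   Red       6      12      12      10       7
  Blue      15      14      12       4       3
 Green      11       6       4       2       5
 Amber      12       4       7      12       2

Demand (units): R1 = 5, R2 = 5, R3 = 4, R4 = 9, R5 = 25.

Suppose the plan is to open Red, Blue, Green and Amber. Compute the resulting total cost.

Total cost: 190

Each sensor cluster is assigned to its cheapest site among the open ones.
{Red, Blue, Green, Amber}: R1→Red 6·5=30, R2→Amber 4·5=20, R3→Green 4·4=16, R4→Green 2·9=18, R5→Amber 2·25=50. Service 134; fixed 56; total 190.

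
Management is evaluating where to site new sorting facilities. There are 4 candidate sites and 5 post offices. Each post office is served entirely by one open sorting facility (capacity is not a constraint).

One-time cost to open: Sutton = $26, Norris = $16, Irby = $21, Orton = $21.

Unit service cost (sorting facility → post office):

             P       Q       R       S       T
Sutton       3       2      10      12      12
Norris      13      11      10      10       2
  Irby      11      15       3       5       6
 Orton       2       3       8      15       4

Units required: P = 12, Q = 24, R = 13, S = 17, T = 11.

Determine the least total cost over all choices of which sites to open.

Minimum total cost: 293

For any fixed open set, each post office goes to its cheapest open site; total = fixed + service.
{Sutton, Norris, Irby}: P→Sutton 3·12=36, Q→Sutton 2·24=48, R→Irby 3·13=39, S→Irby 5·17=85, T→Norris 2·11=22. Service 230; fixed 63; total 293.
{Norris, Irby, Orton}: service 242 + fixed 58 = 300
{Sutton, Norris, Irby, Orton}: service 218 + fixed 84 = 302
{Norris}: service 742 + fixed 16 = 758
No other subset beats 293.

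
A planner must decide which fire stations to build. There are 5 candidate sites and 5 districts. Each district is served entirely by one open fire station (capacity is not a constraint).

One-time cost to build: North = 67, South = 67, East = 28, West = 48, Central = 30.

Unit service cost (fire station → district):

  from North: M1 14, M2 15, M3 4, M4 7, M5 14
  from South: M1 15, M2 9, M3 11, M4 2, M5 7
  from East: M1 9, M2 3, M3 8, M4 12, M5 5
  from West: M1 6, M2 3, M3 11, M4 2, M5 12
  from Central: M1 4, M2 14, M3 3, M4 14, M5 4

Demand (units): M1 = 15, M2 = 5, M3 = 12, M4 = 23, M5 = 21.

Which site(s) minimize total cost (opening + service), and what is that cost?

For any fixed open set, each district goes to its cheapest open site; total = fixed + service.
{West, Central}: M1→Central 4·15=60, M2→West 3·5=15, M3→Central 3·12=36, M4→West 2·23=46, M5→Central 4·21=84. Service 241; fixed 78; total 319.
{East, West, Central}: M1→Central 4·15=60, M2→East 3·5=15, M3→Central 3·12=36, M4→West 2·23=46, M5→Central 4·21=84. Service 241; fixed 106; total 347.
{South, East, Central}: service 241 + fixed 125 = 366
{North, South, East, West, Central}: service 241 + fixed 240 = 481
No other subset beats 319.

Open West and Central; minimum total cost 319.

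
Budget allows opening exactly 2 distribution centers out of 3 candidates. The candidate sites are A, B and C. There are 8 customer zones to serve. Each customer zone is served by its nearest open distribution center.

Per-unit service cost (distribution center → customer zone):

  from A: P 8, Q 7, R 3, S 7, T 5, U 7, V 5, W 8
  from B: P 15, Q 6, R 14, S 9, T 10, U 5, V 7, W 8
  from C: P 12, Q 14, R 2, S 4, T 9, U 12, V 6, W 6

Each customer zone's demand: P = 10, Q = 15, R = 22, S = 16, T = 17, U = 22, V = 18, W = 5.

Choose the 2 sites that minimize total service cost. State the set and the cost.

With exactly 2 open, each customer zone uses its cheapest among the chosen.
{A, C}: P→A 8·10=80, Q→A 7·15=105, R→C 2·22=44, S→C 4·16=64, T→A 5·17=85, U→A 7·22=154, V→A 5·18=90, W→C 6·5=30. Service cost 652.
{A, B}: service cost 673
{B, C}: service cost 719
Among all 3 size-2 choices, {A, C} is lowest.

Choose A and C; total service cost 652.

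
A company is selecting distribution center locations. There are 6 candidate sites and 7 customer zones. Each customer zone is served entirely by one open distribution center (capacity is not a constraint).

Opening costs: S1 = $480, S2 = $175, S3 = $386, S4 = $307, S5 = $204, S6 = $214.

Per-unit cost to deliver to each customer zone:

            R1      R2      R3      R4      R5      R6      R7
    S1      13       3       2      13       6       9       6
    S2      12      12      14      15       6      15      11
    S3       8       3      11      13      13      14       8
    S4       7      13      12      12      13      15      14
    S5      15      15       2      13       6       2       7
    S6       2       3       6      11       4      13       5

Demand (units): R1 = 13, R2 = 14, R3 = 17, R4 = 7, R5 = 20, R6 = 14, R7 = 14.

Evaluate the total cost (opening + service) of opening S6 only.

Total cost: 793

Each customer zone is assigned to its cheapest site among the open ones.
{S6}: R1→S6 2·13=26, R2→S6 3·14=42, R3→S6 6·17=102, R4→S6 11·7=77, R5→S6 4·20=80, R6→S6 13·14=182, R7→S6 5·14=70. Service 579; fixed 214; total 793.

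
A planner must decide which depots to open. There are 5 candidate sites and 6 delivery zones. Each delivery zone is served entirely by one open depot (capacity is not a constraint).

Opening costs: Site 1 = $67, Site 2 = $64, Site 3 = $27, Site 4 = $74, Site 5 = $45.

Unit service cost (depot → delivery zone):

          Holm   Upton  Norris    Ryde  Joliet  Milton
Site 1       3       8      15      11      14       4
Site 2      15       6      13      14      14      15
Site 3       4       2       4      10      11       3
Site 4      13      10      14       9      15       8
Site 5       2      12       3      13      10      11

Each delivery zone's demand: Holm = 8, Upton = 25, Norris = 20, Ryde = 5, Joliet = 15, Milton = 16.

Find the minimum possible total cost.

For any fixed open set, each delivery zone goes to its cheapest open site; total = fixed + service.
{Site 3, Site 5}: Holm→Site 5 2·8=16, Upton→Site 3 2·25=50, Norris→Site 5 3·20=60, Ryde→Site 3 10·5=50, Joliet→Site 5 10·15=150, Milton→Site 3 3·16=48. Service 374; fixed 72; total 446.
{Site 3}: service 425 + fixed 27 = 452
{Site 2, Site 3, Site 5}: Holm→Site 5 2·8=16, Upton→Site 3 2·25=50, Norris→Site 5 3·20=60, Ryde→Site 3 10·5=50, Joliet→Site 5 10·15=150, Milton→Site 3 3·16=48. Service 374; fixed 136; total 510.
{Site 1, Site 2, Site 3, Site 4, Site 5}: Holm→Site 5 2·8=16, Upton→Site 3 2·25=50, Norris→Site 5 3·20=60, Ryde→Site 4 9·5=45, Joliet→Site 5 10·15=150, Milton→Site 3 3·16=48. Service 369; fixed 277; total 646.
No other subset beats 446.

Minimum total cost: 446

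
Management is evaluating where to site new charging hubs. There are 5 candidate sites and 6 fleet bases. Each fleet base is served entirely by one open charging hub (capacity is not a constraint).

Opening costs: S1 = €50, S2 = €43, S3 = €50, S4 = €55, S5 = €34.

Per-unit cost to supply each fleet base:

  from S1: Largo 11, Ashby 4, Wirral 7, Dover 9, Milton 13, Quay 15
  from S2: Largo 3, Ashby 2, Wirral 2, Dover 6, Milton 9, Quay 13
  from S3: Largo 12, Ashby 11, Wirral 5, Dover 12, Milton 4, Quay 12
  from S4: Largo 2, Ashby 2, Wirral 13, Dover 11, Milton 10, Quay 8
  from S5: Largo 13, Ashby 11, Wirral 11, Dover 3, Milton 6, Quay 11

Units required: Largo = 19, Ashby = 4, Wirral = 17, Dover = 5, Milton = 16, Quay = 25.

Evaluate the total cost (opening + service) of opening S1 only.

Each fleet base is assigned to its cheapest site among the open ones.
{S1}: Largo→S1 11·19=209, Ashby→S1 4·4=16, Wirral→S1 7·17=119, Dover→S1 9·5=45, Milton→S1 13·16=208, Quay→S1 15·25=375. Service 972; fixed 50; total 1022.

Total cost: 1022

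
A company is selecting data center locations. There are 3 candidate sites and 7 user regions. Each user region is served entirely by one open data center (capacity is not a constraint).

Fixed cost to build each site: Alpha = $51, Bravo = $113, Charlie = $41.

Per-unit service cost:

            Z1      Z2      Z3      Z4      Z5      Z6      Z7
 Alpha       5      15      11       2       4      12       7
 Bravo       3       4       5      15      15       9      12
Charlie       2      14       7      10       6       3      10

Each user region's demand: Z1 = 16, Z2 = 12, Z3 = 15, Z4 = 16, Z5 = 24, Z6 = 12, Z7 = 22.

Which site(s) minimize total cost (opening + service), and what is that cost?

For any fixed open set, each user region goes to its cheapest open site; total = fixed + service.
{Alpha, Bravo, Charlie}: Z1→Charlie 2·16=32, Z2→Bravo 4·12=48, Z3→Bravo 5·15=75, Z4→Alpha 2·16=32, Z5→Alpha 4·24=96, Z6→Charlie 3·12=36, Z7→Alpha 7·22=154. Service 473; fixed 205; total 678.
{Alpha, Charlie}: service 623 + fixed 92 = 715
{Alpha, Bravo}: Z1→Bravo 3·16=48, Z2→Bravo 4·12=48, Z3→Bravo 5·15=75, Z4→Alpha 2·16=32, Z5→Alpha 4·24=96, Z6→Bravo 9·12=108, Z7→Alpha 7·22=154. Service 561; fixed 164; total 725.
{Charlie}: service 865 + fixed 41 = 906
No other subset beats 678.

Open Alpha, Bravo and Charlie; minimum total cost 678.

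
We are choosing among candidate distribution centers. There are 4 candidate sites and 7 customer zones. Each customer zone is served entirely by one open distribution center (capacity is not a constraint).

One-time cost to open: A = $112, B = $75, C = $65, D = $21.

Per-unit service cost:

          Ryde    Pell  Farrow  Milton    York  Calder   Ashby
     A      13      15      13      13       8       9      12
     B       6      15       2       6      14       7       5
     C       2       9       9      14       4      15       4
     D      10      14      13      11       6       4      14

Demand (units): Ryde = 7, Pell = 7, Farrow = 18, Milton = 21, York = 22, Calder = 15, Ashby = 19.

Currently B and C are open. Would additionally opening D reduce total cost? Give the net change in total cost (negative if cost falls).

Yes — net change −24 (cost falls by 24).

Current service cost with {B, C}: 508.
Adding D: each customer zone re-picks its cheapest; new service cost 463, saving 45.
Extra fixed cost: 21. Net change = 21 − 45 = -24.
(Totals: 648 → 624.)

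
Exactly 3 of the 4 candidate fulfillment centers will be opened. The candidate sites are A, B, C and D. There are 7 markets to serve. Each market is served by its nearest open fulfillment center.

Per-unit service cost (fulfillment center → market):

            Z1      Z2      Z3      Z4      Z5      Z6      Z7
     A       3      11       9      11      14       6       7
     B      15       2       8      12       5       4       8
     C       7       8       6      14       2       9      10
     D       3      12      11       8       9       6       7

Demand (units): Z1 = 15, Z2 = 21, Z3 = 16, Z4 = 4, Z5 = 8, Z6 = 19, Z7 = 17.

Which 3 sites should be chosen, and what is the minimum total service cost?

Choose B, C and D; total service cost 426.

With exactly 3 open, each market uses its cheapest among the chosen.
{B, C, D}: Z1→D 3·15=45, Z2→B 2·21=42, Z3→C 6·16=96, Z4→D 8·4=32, Z5→C 2·8=16, Z6→B 4·19=76, Z7→D 7·17=119. Service cost 426.
{A, B, C}: service cost 438
{A, B, D}: service cost 482
Among all 4 size-3 choices, {B, C, D} is lowest.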